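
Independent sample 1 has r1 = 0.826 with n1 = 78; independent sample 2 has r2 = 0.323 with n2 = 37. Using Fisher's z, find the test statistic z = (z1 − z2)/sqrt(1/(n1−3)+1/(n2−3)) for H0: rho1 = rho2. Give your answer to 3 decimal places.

Fisher z-transforms: z1 = atanh(0.826) = 1.175414, z2 = atanh(0.323) = 0.334993; difference d = 0.840421
Var(d) = 1/75 + 1/34 = 0.0133333 + 0.0294118 = 0.0427451
z = d/√Var(d) = 0.840421 / √0.0427451 = 0.840421 / 0.206749 = 4.065

4.065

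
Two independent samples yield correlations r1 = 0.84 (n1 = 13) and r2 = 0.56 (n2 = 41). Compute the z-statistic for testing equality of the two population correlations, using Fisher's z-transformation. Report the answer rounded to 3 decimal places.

Fisher z-transforms: z1 = atanh(0.84) = 1.221174, z2 = atanh(0.56) = 0.632833; difference d = 0.588341
Var(d) = 1/10 + 1/38 = 0.1000000 + 0.0263158 = 0.1263158
z = d/√Var(d) = 0.588341 / √0.1263158 = 0.588341 / 0.355409 = 1.655

1.655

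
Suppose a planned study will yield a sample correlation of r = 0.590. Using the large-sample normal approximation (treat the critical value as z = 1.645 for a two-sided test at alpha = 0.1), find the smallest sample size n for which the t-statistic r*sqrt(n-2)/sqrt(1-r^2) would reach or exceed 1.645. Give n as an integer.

8

r√(n−2)/√(1−r²) ≥ 1.645  ⇔  n−2 ≥ (1.645)²·(1−r²)/r²
(1−r²)/r² = (1−0.348100)/0.348100 = 1.8727
n ≥ 2 + 2.706025·1.8727 = 2 + 5.0676 = 7.0676
⌈7.0676⌉ = 8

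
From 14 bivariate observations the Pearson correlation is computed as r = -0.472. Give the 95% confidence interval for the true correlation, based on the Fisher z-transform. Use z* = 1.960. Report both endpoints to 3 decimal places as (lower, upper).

z_r = atanh(-0.472) = -0.512641;  SE = 1/√(n−3) = 1/√11 = 0.301511
z-limits: -0.512641 ± 1.960·0.301511 = -0.512641 ± 0.590962 = [-1.103603, 0.078321]
ρ-limits: (tanh -1.103603, tanh 0.078321) = (-0.802, 0.078)

(-0.802, 0.078)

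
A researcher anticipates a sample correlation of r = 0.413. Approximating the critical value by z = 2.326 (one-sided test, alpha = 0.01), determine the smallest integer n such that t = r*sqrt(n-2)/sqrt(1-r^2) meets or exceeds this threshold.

29

r√(n−2)/√(1−r²) ≥ 2.326  ⇔  n−2 ≥ (2.326)²·(1−r²)/r²
(1−r²)/r² = (1−0.170569)/0.170569 = 4.8627
n ≥ 2 + 5.410276·4.8627 = 2 + 26.3085 = 28.3085
⌈28.3085⌉ = 29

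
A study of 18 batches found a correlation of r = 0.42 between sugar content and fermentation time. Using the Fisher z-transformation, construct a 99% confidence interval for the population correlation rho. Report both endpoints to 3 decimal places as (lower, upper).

z_r = atanh(0.42) = 0.447692;  SE = 1/√(n−3) = 1/√15 = 0.258199
z-limits: 0.447692 ± 2.576·0.258199 = 0.447692 ± 0.665121 = [-0.217429, 1.112813]
ρ-limits: (tanh -0.217429, tanh 1.112813) = (-0.214, 0.805)

(-0.214, 0.805)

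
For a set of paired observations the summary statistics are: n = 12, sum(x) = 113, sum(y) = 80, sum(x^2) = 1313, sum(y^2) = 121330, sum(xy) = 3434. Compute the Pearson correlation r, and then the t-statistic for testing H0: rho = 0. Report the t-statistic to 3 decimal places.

1.772

S_xy = nΣxy − ΣxΣy = 12·3434 − 113·80 = 41208 − 9040 = 32168
S_xx = nΣx² − (Σx)² = 12·1313 − 113² = 15756 − 12769 = 2987
S_yy = nΣy² − (Σy)² = 12·121330 − 80² = 1455960 − 6400 = 1449560
r = S_xy / √(S_xx·S_yy) = 32168 / √(2987·1449560) = 32168 / √4329835720 = 32168 / 65801.4872 = 0.4889
t = r·√(n−2)/√(1−r²) = 0.4889·√10 / √(1−0.239023) = 1.546038 / 0.872340 = 1.772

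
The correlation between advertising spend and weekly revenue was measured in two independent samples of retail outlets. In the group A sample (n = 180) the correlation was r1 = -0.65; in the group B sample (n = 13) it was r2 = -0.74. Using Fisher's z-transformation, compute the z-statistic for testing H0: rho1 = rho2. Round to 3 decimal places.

z1 = atanh(-0.65) = -0.775299,  z2 = atanh(-0.74) = -0.950479
SE = √(1/(n1−3) + 1/(n2−3)) = √(1/177 + 1/10) = √(0.0056497 + 0.1000000) = √0.1056497 = 0.325038
z = (z1 − z2)/SE = (-0.775299 − (-0.950479)) / 0.325038 = 0.175180 / 0.325038 = 0.539

0.539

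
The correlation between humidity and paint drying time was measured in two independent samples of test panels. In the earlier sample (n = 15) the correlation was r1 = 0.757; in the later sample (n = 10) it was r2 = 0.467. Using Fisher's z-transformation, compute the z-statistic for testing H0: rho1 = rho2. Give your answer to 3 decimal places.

1.015

Fisher z-transforms: z1 = atanh(0.757) = 0.989151, z2 = atanh(0.467) = 0.506227; difference d = 0.482924
Var(d) = 1/12 + 1/7 = 0.0833333 + 0.1428571 = 0.2261904
z = d/√Var(d) = 0.482924 / √0.2261904 = 0.482924 / 0.475595 = 1.015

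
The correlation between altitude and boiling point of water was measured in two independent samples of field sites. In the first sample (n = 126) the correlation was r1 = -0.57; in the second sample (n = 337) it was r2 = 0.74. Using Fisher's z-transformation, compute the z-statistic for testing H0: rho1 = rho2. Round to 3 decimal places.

Fisher z-transforms: z1 = atanh(-0.57) = -0.647523, z2 = atanh(0.74) = 0.950479; difference d = -1.598002
Var(d) = 1/123 + 1/334 = 0.0081301 + 0.0029940 = 0.0111241
z = d/√Var(d) = -1.598002 / √0.0111241 = -1.598002 / 0.105471 = -15.151

-15.151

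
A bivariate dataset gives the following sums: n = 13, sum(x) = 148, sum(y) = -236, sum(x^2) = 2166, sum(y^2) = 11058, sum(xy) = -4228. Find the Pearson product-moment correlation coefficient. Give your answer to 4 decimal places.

-0.8538

S_xy = nΣxy − ΣxΣy = 13·(-4228) − 148·(-236) = -54964 − (-34928) = -20036
S_xx = nΣx² − (Σx)² = 13·2166 − 148² = 28158 − 21904 = 6254
S_yy = nΣy² − (Σy)² = 13·11058 − (-236)² = 143754 − 55696 = 88058
r = S_xy / √(S_xx·S_yy) = -20036 / √(6254·88058) = -20036 / √550714732 = -20036 / 23467.3120 = -0.8538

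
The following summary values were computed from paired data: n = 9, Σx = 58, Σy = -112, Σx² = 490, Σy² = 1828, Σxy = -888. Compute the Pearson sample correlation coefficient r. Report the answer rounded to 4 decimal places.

Numerator: nΣxy − (Σx)(Σy) = 9·(-888) − (58)(-112) = -1496
Denominator: √[(nΣx²−(Σx)²)(nΣy²−(Σy)²)]
  nΣx²−(Σx)² = 9·490 − 3364 = 1046;  nΣy²−(Σy)² = 9·1828 − 12544 = 3908
  √(1046·3908) = √4087768 = 2021.8229
r = -1496 / 2021.8229 = -0.7399

-0.7399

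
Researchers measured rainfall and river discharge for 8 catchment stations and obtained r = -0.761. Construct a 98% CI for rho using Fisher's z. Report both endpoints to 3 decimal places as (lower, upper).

(-0.967, 0.042)

z_r = atanh(-0.761) = -0.998587;  SE = 1/√(n−3) = 1/√5 = 0.447214
z-limits: -0.998587 ± 2.326·0.447214 = -0.998587 ± 1.040220 = [-2.038807, 0.041633]
ρ-limits: (tanh -2.038807, tanh 0.041633) = (-0.967, 0.042)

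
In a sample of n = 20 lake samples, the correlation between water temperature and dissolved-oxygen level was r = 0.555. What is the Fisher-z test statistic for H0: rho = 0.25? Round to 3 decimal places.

1.526

Fisher z: atanh(0.555) = 0.625578, atanh(0.25) = 0.255413
z = (z_r − z_0)·√(n−3) = (0.625578 − 0.255413)·√17 = 0.370165 · 4.123106 = 1.526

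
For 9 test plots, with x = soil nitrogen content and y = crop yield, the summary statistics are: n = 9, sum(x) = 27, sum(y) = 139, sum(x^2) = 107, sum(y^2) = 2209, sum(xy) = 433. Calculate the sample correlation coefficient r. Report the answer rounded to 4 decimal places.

S_xy = nΣxy − ΣxΣy = 9·433 − 27·139 = 3897 − 3753 = 144
S_xx = nΣx² − (Σx)² = 9·107 − 27² = 963 − 729 = 234
S_yy = nΣy² − (Σy)² = 9·2209 − 139² = 19881 − 19321 = 560
r = S_xy / √(S_xx·S_yy) = 144 / √(234·560) = 144 / √131040 = 144 / 361.9945 = 0.3978

0.3978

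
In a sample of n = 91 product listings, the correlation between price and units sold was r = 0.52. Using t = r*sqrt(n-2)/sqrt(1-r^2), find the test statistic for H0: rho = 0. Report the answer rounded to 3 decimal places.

5.743

t = r·√(n−2) / √(1−r²) with r = 0.52, n = 91
  = 0.52·√89 / √(1 − 0.2704)
  = 0.52·9.433981 / 0.854166
  = 4.905670 / 0.854166 = 5.743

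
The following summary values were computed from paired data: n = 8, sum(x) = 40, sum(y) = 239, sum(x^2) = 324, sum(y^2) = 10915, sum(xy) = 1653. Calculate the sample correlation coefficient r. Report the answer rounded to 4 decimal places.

S_xy = nΣxy − ΣxΣy = 8·1653 − 40·239 = 13224 − 9560 = 3664
S_xx = nΣx² − (Σx)² = 8·324 − 40² = 2592 − 1600 = 992
S_yy = nΣy² − (Σy)² = 8·10915 − 239² = 87320 − 57121 = 30199
r = S_xy / √(S_xx·S_yy) = 3664 / √(992·30199) = 3664 / √29957408 = 3664 / 5473.3361 = 0.6694

0.6694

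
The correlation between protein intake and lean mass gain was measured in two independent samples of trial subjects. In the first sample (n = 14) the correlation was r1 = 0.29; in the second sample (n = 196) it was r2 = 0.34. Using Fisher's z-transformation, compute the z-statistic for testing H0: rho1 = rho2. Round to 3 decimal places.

z1 = atanh(0.29) = 0.298566,  z2 = atanh(0.34) = 0.354093
SE = √(1/(n1−3) + 1/(n2−3)) = √(1/11 + 1/193) = √(0.0909091 + 0.0051813) = √0.0960904 = 0.309985
z = (z1 − z2)/SE = (0.298566 − 0.354093) / 0.309985 = -0.055527 / 0.309985 = -0.179

-0.179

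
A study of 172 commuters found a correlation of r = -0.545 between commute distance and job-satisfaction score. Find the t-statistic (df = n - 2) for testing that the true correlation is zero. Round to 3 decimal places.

-8.475

1 − r² = 1 − 0.297025 = 0.702975;  √(1−r²) = 0.838436
√(n−2) = √170 = 13.038405
t = r·√(n−2)/√(1−r²) = -0.545 · 13.038405 / 0.838436 = -8.475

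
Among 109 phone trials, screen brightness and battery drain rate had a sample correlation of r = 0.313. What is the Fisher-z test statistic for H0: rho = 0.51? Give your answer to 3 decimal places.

-2.459

Fisher z: atanh(0.313) = 0.323868, atanh(0.51) = 0.562730
z = (z_r − z_0)·√(n−3) = (0.323868 − 0.562730)·√106 = -0.238862 · 10.295630 = -2.459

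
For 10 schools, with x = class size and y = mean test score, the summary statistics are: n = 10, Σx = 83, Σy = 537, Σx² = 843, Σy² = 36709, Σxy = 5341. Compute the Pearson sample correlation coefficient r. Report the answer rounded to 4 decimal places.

0.8025

Numerator: nΣxy − (Σx)(Σy) = 10·5341 − (83)(537) = 8839
Denominator: √[(nΣx²−(Σx)²)(nΣy²−(Σy)²)]
  nΣx²−(Σx)² = 10·843 − 6889 = 1541;  nΣy²−(Σy)² = 10·36709 − 288369 = 78721
  √(1541·78721) = √121309061 = 11014.0393
r = 8839 / 11014.0393 = 0.8025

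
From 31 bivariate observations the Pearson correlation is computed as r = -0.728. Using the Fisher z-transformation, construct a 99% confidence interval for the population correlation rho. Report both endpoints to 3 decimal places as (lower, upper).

z_r = atanh(-0.728) = -0.924459;  SE = 1/√(n−3) = 1/√28 = 0.188982
z-limits: -0.924459 ± 2.576·0.188982 = -0.924459 ± 0.486818 = [-1.411277, -0.437641]
ρ-limits: (tanh -1.411277, tanh -0.437641) = (-0.888, -0.412)

(-0.888, -0.412)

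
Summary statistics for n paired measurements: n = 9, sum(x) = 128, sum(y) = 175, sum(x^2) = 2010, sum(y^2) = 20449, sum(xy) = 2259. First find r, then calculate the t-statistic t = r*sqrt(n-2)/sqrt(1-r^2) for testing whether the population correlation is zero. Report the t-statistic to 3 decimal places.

Numerator: nΣxy − (Σx)(Σy) = 9·2259 − (128)(175) = -2069
Denominator: √[(nΣx²−(Σx)²)(nΣy²−(Σy)²)]
  nΣx²−(Σx)² = 9·2010 − 16384 = 1706;  nΣy²−(Σy)² = 9·20449 − 30625 = 153416
  √(1706·153416) = √261727696 = 16178.0004
r = -2069 / 16178.0004 = -0.1279
t = r·√(n−2)/√(1−r²) = -0.1279·√7 / √(1−0.016358) = -0.338392 / 0.991787 = -0.341

-0.341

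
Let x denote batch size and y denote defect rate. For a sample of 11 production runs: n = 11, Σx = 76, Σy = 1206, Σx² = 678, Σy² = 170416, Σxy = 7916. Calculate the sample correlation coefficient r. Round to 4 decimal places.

-0.1723

S_xy = nΣxy − ΣxΣy = 11·7916 − 76·1206 = 87076 − 91656 = -4580
S_xx = nΣx² − (Σx)² = 11·678 − 76² = 7458 − 5776 = 1682
S_yy = nΣy² − (Σy)² = 11·170416 − 1206² = 1874576 − 1454436 = 420140
r = S_xy / √(S_xx·S_yy) = -4580 / √(1682·420140) = -4580 / √706675480 = -4580 / 26583.3685 = -0.1723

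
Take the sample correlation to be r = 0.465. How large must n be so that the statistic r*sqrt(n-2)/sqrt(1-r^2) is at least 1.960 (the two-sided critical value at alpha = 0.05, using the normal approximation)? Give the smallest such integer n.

16

Need r·√(n−2)/√(1−r²) ≥ 1.960
√(n−2) ≥ 1.960·√(1−0.216225) / 0.465 = 1.960·0.885311 / 0.465 = 3.7316
n−2 ≥ 13.9248  ⇒  n ≥ 15.9248
Smallest integer n = 16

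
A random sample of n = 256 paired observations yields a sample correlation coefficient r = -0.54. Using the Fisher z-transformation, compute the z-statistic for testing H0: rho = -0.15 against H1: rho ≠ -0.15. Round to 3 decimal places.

Fisher z: atanh(-0.54) = -0.604156, atanh(-0.15) = -0.151140
z = (z_r − z_0)·√(n−3) = (-0.604156 − (-0.151140))·√253 = -0.453016 · 15.905974 = -7.206

-7.206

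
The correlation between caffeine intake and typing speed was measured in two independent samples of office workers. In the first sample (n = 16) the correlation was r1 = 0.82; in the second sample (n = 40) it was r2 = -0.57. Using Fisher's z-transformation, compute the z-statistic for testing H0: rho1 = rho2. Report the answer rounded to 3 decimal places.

5.596

z1 = atanh(0.82) = 1.156817,  z2 = atanh(-0.57) = -0.647523
SE = √(1/(n1−3) + 1/(n2−3)) = √(1/13 + 1/37) = √(0.0769231 + 0.0270270) = √0.1039501 = 0.322413
z = (z1 − z2)/SE = (1.156817 − (-0.647523)) / 0.322413 = 1.804340 / 0.322413 = 5.596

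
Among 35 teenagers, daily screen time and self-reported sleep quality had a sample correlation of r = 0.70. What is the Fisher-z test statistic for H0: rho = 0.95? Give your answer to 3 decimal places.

Fisher z: atanh(0.70) = 0.867301, atanh(0.95) = 1.831781
z = (z_r − z_0)·√(n−3) = (0.867301 − 1.831781)·√32 = -0.964480 · 5.656854 = -5.456

-5.456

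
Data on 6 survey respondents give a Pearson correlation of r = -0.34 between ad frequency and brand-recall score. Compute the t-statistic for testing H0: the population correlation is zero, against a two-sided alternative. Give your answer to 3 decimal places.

1 − r² = 1 − 0.1156 = 0.8844;  √(1−r²) = 0.940425
√(n−2) = √4 = 2.000000
t = r·√(n−2)/√(1−r²) = -0.34 · 2.000000 / 0.940425 = -0.723

-0.723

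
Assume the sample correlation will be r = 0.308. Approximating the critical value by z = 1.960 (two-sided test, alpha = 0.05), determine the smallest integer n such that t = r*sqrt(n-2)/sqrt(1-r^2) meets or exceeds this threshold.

r√(n−2)/√(1−r²) ≥ 1.960  ⇔  n−2 ≥ (1.960)²·(1−r²)/r²
(1−r²)/r² = (1−0.094864)/0.094864 = 9.5414
n ≥ 2 + 3.8416·9.5414 = 2 + 36.6542 = 38.6542
⌈38.6542⌉ = 39

39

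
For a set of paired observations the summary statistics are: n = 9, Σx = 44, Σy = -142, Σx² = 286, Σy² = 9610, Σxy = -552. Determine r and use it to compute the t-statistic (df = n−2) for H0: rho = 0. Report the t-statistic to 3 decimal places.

Numerator: nΣxy − (Σx)(Σy) = 9·(-552) − (44)(-142) = 1280
Denominator: √[(nΣx²−(Σx)²)(nΣy²−(Σy)²)]
  nΣx²−(Σx)² = 9·286 − 1936 = 638;  nΣy²−(Σy)² = 9·9610 − 20164 = 66326
  √(638·66326) = √42315988 = 6505.0740
r = 1280 / 6505.0740 = 0.1968
t = r·√(n−2)/√(1−r²) = 0.1968·√7 / √(1−0.038730) = 0.520684 / 0.980444 = 0.531

0.531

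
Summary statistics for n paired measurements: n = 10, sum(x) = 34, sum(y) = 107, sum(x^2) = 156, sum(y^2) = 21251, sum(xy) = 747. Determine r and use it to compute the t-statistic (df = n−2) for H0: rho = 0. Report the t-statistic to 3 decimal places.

Numerator: nΣxy − (Σx)(Σy) = 10·747 − (34)(107) = 3832
Denominator: √[(nΣx²−(Σx)²)(nΣy²−(Σy)²)]
  nΣx²−(Σx)² = 10·156 − 1156 = 404;  nΣy²−(Σy)² = 10·21251 − 11449 = 201061
  √(404·201061) = √81228644 = 9012.6935
r = 3832 / 9012.6935 = 0.4252
t = r·√(n−2)/√(1−r²) = 0.4252·√8 / √(1−0.180795) = 1.202647 / 0.905099 = 1.329

1.329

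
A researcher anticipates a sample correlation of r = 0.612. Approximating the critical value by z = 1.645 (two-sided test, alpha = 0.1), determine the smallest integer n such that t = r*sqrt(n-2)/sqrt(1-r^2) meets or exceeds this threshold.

7

r√(n−2)/√(1−r²) ≥ 1.645  ⇔  n−2 ≥ (1.645)²·(1−r²)/r²
(1−r²)/r² = (1−0.374544)/0.374544 = 1.6699
n ≥ 2 + 2.706025·1.6699 = 2 + 4.5188 = 6.5188
⌈6.5188⌉ = 7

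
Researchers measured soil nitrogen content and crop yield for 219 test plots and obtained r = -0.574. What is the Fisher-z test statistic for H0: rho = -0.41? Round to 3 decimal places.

Fisher z: atanh(-0.574) = -0.653468, atanh(-0.41) = -0.435611
z = (z_r − z_0)·√(n−3) = (-0.653468 − (-0.435611))·√216 = -0.217857 · 14.696938 = -3.202

-3.202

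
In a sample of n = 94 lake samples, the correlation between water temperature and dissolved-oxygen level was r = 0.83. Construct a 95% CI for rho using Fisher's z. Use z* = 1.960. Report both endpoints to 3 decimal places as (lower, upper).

Fisher z: z_r = atanh(r) = ½·ln((1+0.83)/(1−0.83)) = 1.188136
SE(z) = 1/√(n−3) = 1/√91 = 0.104828
95% ⇒ z* = 1.960; margin = 1.960·0.104828 = 0.205463
CI on z-scale: (0.982673, 1.393599)
Back-transform: tanh(0.982673) = 0.754221, tanh(1.393599) = 0.883960

(0.754, 0.884)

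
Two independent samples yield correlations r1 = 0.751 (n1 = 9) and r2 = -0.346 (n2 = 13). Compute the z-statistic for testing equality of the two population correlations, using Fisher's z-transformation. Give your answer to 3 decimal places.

2.587

Fisher z-transforms: z1 = atanh(0.751) = 0.975245, z2 = atanh(-0.346) = -0.360893; difference d = 1.336138
Var(d) = 1/6 + 1/10 = 0.1666667 + 0.1000000 = 0.2666667
z = d/√Var(d) = 1.336138 / √0.2666667 = 1.336138 / 0.516398 = 2.587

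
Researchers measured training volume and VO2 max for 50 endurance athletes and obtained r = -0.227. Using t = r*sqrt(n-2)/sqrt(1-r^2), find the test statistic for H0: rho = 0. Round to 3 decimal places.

t = r·√(n−2) / √(1−r²) with r = -0.227, n = 50
  = -0.227·√48 / √(1 − 0.051529)
  = -0.227·6.928203 / 0.973895
  = -1.572702 / 0.973895 = -1.615

-1.615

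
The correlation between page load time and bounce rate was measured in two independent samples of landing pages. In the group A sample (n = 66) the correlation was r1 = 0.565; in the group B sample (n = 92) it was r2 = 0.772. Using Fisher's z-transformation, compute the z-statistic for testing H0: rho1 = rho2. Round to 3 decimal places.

-2.339

Fisher z-transforms: z1 = atanh(0.565) = 0.640148, z2 = atanh(0.772) = 1.025259; difference d = -0.385111
Var(d) = 1/63 + 1/89 = 0.0158730 + 0.0112360 = 0.0271090
z = d/√Var(d) = -0.385111 / √0.0271090 = -0.385111 / 0.164648 = -2.339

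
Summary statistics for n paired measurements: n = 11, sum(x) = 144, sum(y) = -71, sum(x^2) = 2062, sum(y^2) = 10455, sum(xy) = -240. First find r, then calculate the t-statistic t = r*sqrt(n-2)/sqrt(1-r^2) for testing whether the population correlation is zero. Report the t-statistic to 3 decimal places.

Numerator: nΣxy − (Σx)(Σy) = 11·(-240) − (144)(-71) = 7584
Denominator: √[(nΣx²−(Σx)²)(nΣy²−(Σy)²)]
  nΣx²−(Σx)² = 11·2062 − 20736 = 1946;  nΣy²−(Σy)² = 11·10455 − 5041 = 109964
  √(1946·109964) = √213989944 = 14628.3951
r = 7584 / 14628.3951 = 0.5184
t = r·√(n−2)/√(1−r²) = 0.5184·√9 / √(1−0.268739) = 1.555200 / 0.855138 = 1.819

1.819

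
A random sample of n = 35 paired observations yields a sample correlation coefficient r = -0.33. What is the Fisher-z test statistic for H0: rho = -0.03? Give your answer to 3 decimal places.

-1.770

z_r = atanh(-0.33) = -0.342828,  z_0 = atanh(-0.03) = -0.030009
SE = 1/√(n−3) = 1/√32 = 0.176777
z = (z_r − z_0)/SE = (-0.342828 − (-0.030009)) / 0.176777 = -0.312819 / 0.176777 = -1.770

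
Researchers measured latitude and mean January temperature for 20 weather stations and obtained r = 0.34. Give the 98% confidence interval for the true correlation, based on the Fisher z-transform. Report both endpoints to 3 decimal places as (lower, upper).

(-0.207, 0.725)

Fisher z: z_r = atanh(r) = ½·ln((1+0.34)/(1−0.34)) = 0.354093
SE(z) = 1/√(n−3) = 1/√17 = 0.242536
98% ⇒ z* = 2.326; margin = 2.326·0.242536 = 0.564139
CI on z-scale: (-0.210046, 0.918232)
Back-transform: tanh(-0.210046) = -0.207011, tanh(0.918232) = 0.725060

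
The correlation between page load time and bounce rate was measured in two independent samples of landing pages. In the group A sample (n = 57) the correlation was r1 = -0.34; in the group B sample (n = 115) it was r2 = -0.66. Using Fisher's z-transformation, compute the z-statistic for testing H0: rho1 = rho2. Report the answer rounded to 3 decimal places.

z1 = atanh(-0.34) = -0.354093,  z2 = atanh(-0.66) = -0.792814
SE = √(1/(n1−3) + 1/(n2−3)) = √(1/54 + 1/112) = √(0.0185185 + 0.0089286) = √0.0274471 = 0.165672
z = (z1 − z2)/SE = (-0.354093 − (-0.792814)) / 0.165672 = 0.438721 / 0.165672 = 2.648

2.648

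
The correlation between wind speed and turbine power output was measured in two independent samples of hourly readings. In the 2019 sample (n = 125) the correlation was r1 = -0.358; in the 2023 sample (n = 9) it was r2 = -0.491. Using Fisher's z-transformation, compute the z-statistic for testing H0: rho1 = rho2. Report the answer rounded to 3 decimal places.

0.389

Fisher z-transforms: z1 = atanh(-0.358) = -0.374590, z2 = atanh(-0.491) = -0.537377; difference d = 0.162787
Var(d) = 1/122 + 1/6 = 0.0081967 + 0.1666667 = 0.1748634
z = d/√Var(d) = 0.162787 / √0.1748634 = 0.162787 / 0.418167 = 0.389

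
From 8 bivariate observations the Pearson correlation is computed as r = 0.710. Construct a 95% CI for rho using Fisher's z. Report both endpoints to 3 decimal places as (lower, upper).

z_r = atanh(0.710) = 0.887184;  SE = 1/√(n−3) = 1/√5 = 0.447214
z-limits: 0.887184 ± 1.960·0.447214 = 0.887184 ± 0.876539 = [0.010645, 1.763723]
ρ-limits: (tanh 0.010645, tanh 1.763723) = (0.011, 0.943)

(0.011, 0.943)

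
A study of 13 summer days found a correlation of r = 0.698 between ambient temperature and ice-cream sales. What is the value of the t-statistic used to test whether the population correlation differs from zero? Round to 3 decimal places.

1 − r² = 1 − 0.487204 = 0.512796;  √(1−r²) = 0.716098
√(n−2) = √11 = 3.316625
t = r·√(n−2)/√(1−r²) = 0.698 · 3.316625 / 0.716098 = 3.233

3.233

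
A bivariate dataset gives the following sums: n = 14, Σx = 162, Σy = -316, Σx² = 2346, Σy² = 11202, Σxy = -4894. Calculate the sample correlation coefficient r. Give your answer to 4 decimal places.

-0.8934

S_xy = nΣxy − ΣxΣy = 14·(-4894) − 162·(-316) = -68516 − (-51192) = -17324
S_xx = nΣx² − (Σx)² = 14·2346 − 162² = 32844 − 26244 = 6600
S_yy = nΣy² − (Σy)² = 14·11202 − (-316)² = 156828 − 99856 = 56972
r = S_xy / √(S_xx·S_yy) = -17324 / √(6600·56972) = -17324 / √376015200 = -17324 / 19391.1114 = -0.8934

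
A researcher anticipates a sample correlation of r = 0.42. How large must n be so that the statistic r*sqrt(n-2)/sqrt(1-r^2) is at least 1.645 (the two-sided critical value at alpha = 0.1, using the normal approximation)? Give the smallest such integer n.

Need r·√(n−2)/√(1−r²) ≥ 1.645
√(n−2) ≥ 1.645·√(1−0.1764) / 0.42 = 1.645·0.907524 / 0.42 = 3.5545
n−2 ≥ 12.6345  ⇒  n ≥ 14.6345
Smallest integer n = 15

15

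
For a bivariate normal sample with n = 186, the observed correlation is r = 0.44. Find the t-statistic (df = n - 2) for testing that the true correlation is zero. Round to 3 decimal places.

t = r·√(n−2) / √(1−r²) with r = 0.44, n = 186
  = 0.44·√184 / √(1 − 0.1936)
  = 0.44·13.564660 / 0.897998
  = 5.968450 / 0.897998 = 6.646

6.646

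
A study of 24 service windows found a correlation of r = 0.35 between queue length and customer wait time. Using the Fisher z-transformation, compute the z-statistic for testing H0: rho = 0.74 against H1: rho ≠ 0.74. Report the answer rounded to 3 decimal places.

-2.681

z_r = atanh(0.35) = 0.365444,  z_0 = atanh(0.74) = 0.950479
SE = 1/√(n−3) = 1/√21 = 0.218218
z = (z_r − z_0)/SE = (0.365444 − 0.950479) / 0.218218 = -0.585035 / 0.218218 = -2.681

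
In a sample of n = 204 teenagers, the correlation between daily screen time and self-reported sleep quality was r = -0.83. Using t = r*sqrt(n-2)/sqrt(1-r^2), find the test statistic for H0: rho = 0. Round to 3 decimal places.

-21.150

t = r·√(n−2) / √(1−r²) with r = -0.83, n = 204
  = -0.83·√202 / √(1 − 0.6889)
  = -0.83·14.212670 / 0.557763
  = -11.796516 / 0.557763 = -21.150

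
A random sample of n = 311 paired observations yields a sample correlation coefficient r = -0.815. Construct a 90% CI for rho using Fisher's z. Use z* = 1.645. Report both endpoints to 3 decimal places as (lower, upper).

(-0.844, -0.781)

z_r = atanh(-0.815) = -1.141742;  SE = 1/√(n−3) = 1/√308 = 0.056980
z-limits: -1.141742 ± 1.645·0.056980 = -1.141742 ± 0.093732 = [-1.235474, -1.048010]
ρ-limits: (tanh -1.235474, tanh -1.048010) = (-0.844, -0.781)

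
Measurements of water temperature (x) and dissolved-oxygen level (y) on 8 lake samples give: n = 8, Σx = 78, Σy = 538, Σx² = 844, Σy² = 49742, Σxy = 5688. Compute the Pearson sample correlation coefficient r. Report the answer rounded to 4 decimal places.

S_xy = nΣxy − ΣxΣy = 8·5688 − 78·538 = 45504 − 41964 = 3540
S_xx = nΣx² − (Σx)² = 8·844 − 78² = 6752 − 6084 = 668
S_yy = nΣy² − (Σy)² = 8·49742 − 538² = 397936 − 289444 = 108492
r = S_xy / √(S_xx·S_yy) = 3540 / √(668·108492) = 3540 / √72472656 = 3540 / 8513.0873 = 0.4158

0.4158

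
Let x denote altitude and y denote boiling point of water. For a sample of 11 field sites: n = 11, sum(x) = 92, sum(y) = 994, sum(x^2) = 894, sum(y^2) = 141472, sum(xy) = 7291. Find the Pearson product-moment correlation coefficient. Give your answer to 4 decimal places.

Numerator: nΣxy − (Σx)(Σy) = 11·7291 − (92)(994) = -11247
Denominator: √[(nΣx²−(Σx)²)(nΣy²−(Σy)²)]
  nΣx²−(Σx)² = 11·894 − 8464 = 1370;  nΣy²−(Σy)² = 11·141472 − 988036 = 568156
  √(1370·568156) = √778373720 = 27899.3498
r = -11247 / 27899.3498 = -0.4031

-0.4031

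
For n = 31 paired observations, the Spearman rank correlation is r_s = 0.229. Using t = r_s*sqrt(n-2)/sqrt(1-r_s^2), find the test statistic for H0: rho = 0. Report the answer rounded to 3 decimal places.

1.267

t = r_s·√(n−2) / √(1−r_s²) with r_s = 0.229, n = 31
  = 0.229·√29 / √(1 − 0.052441)
  = 0.229·5.385165 / 0.973426
  = 1.233203 / 0.973426 = 1.267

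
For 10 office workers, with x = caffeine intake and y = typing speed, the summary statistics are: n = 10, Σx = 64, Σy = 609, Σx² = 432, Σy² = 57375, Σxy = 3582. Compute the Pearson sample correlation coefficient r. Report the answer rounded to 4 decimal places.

-0.4682

Numerator: nΣxy − (Σx)(Σy) = 10·3582 − (64)(609) = -3156
Denominator: √[(nΣx²−(Σx)²)(nΣy²−(Σy)²)]
  nΣx²−(Σx)² = 10·432 − 4096 = 224;  nΣy²−(Σy)² = 10·57375 − 370881 = 202869
  √(224·202869) = √45442656 = 6741.1168
r = -3156 / 6741.1168 = -0.4682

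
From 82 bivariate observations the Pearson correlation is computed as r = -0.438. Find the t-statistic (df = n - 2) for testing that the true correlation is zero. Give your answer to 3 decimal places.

-4.358

1 − r² = 1 − 0.191844 = 0.808156;  √(1−r²) = 0.898975
√(n−2) = √80 = 8.944272
t = r·√(n−2)/√(1−r²) = -0.438 · 8.944272 / 0.898975 = -4.358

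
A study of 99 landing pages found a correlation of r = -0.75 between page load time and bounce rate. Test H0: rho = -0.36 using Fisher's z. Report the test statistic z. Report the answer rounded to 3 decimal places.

z_r = atanh(-0.75) = -0.972955,  z_0 = atanh(-0.36) = -0.376886
SE = 1/√(n−3) = 1/√96 = 0.102062
z = (z_r − z_0)/SE = (-0.972955 − (-0.376886)) / 0.102062 = -0.596069 / 0.102062 = -5.840

-5.840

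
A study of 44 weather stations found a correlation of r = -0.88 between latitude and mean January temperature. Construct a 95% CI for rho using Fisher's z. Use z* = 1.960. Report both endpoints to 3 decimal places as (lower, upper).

(-0.933, -0.789)

z_r = atanh(-0.88) = -1.375768;  SE = 1/√(n−3) = 1/√41 = 0.156174
z-limits: -1.375768 ± 1.960·0.156174 = -1.375768 ± 0.306101 = [-1.681869, -1.069667]
ρ-limits: (tanh -1.681869, tanh -1.069667) = (-0.933, -0.789)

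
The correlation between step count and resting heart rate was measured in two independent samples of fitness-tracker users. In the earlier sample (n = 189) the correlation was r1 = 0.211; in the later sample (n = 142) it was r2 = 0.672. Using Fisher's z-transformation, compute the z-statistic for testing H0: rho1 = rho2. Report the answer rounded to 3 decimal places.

z1 = atanh(0.211) = 0.214218,  z2 = atanh(0.672) = 0.814381
SE = √(1/(n1−3) + 1/(n2−3)) = √(1/186 + 1/139) = √(0.0053763 + 0.0071942) = √0.0125705 = 0.112118
z = (z1 − z2)/SE = (0.214218 − 0.814381) / 0.112118 = -0.600163 / 0.112118 = -5.353

-5.353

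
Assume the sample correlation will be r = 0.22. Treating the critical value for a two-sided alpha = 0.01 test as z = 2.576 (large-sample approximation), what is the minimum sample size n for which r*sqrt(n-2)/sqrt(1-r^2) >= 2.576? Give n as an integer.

Need r·√(n−2)/√(1−r²) ≥ 2.576
√(n−2) ≥ 2.576·√(1−0.0484) / 0.22 = 2.576·0.975500 / 0.22 = 11.4222
n−2 ≥ 130.4667  ⇒  n ≥ 132.4667
Smallest integer n = 133

133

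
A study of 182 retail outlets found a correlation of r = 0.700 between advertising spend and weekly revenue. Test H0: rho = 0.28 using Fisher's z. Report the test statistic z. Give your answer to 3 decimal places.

7.755

z_r = atanh(0.700) = 0.867301,  z_0 = atanh(0.28) = 0.287682
SE = 1/√(n−3) = 1/√179 = 0.074744
z = (z_r − z_0)/SE = (0.867301 − 0.287682) / 0.074744 = 0.579619 / 0.074744 = 7.755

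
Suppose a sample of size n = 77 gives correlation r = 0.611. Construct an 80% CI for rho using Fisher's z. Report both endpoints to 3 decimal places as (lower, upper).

Fisher z: z_r = atanh(r) = ½·ln((1+0.611)/(1−0.611)) = 0.710516
SE(z) = 1/√(n−3) = 1/√74 = 0.116248
80% ⇒ z* = 1.282; margin = 1.282·0.116248 = 0.149030
CI on z-scale: (0.561486, 0.859546)
Back-transform: tanh(0.561486) = 0.509079, tanh(0.859546) = 0.696024

(0.509, 0.696)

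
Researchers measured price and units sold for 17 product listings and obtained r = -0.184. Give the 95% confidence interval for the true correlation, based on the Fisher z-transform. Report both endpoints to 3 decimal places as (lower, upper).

z_r = atanh(-0.184) = -0.186120;  SE = 1/√(n−3) = 1/√14 = 0.267261
z-limits: -0.186120 ± 1.960·0.267261 = -0.186120 ± 0.523832 = [-0.709952, 0.337712]
ρ-limits: (tanh -0.709952, tanh 0.337712) = (-0.611, 0.325)

(-0.611, 0.325)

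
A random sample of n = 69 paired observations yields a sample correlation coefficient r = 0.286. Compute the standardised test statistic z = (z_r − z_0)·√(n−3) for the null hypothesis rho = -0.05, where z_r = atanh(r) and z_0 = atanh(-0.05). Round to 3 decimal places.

Fisher z: atanh(0.286) = 0.294204, atanh(-0.05) = -0.050042
z = (z_r − z_0)·√(n−3) = (0.294204 − (-0.050042))·√66 = 0.344246 · 8.124038 = 2.797

2.797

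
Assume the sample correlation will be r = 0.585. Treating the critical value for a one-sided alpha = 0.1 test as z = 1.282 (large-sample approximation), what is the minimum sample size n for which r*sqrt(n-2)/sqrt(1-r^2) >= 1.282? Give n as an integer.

6

Need r·√(n−2)/√(1−r²) ≥ 1.282
√(n−2) ≥ 1.282·√(1−0.342225) / 0.585 = 1.282·0.811033 / 0.585 = 1.7773
n−2 ≥ 3.1588  ⇒  n ≥ 5.1588
Smallest integer n = 6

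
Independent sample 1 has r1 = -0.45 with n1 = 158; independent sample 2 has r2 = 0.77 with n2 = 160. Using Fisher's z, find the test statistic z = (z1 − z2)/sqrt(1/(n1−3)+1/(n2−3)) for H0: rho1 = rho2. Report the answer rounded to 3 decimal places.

Fisher z-transforms: z1 = atanh(-0.45) = -0.484700, z2 = atanh(0.77) = 1.020328; difference d = -1.505028
Var(d) = 1/155 + 1/157 = 0.0064516 + 0.0063694 = 0.0128210
z = d/√Var(d) = -1.505028 / √0.0128210 = -1.505028 / 0.113230 = -13.292

-13.292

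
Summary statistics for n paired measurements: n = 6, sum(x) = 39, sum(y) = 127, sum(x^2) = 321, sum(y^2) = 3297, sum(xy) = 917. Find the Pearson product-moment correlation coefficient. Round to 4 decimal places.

Numerator: nΣxy − (Σx)(Σy) = 6·917 − (39)(127) = 549
Denominator: √[(nΣx²−(Σx)²)(nΣy²−(Σy)²)]
  nΣx²−(Σx)² = 6·321 − 1521 = 405;  nΣy²−(Σy)² = 6·3297 − 16129 = 3653
  √(405·3653) = √1479465 = 1216.3326
r = 549 / 1216.3326 = 0.4514

0.4514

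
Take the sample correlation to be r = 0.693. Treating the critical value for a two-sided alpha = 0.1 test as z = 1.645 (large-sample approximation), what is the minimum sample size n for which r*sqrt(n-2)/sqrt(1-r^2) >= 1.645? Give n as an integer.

r√(n−2)/√(1−r²) ≥ 1.645  ⇔  n−2 ≥ (1.645)²·(1−r²)/r²
(1−r²)/r² = (1−0.480249)/0.480249 = 1.0823
n ≥ 2 + 2.706025·1.0823 = 2 + 2.9287 = 4.9287
⌈4.9287⌉ = 5

5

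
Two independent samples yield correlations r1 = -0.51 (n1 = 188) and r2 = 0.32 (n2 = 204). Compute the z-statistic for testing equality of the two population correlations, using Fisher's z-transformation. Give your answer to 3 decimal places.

-8.778

Fisher z-transforms: z1 = atanh(-0.51) = -0.562730, z2 = atanh(0.32) = 0.331647; difference d = -0.894377
Var(d) = 1/185 + 1/201 = 0.0054054 + 0.0049751 = 0.0103805
z = d/√Var(d) = -0.894377 / √0.0103805 = -0.894377 / 0.101885 = -8.778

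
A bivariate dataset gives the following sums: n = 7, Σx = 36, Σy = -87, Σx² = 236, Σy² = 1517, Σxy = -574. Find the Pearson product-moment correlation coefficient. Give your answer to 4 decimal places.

Numerator: nΣxy − (Σx)(Σy) = 7·(-574) − (36)(-87) = -886
Denominator: √[(nΣx²−(Σx)²)(nΣy²−(Σy)²)]
  nΣx²−(Σx)² = 7·236 − 1296 = 356;  nΣy²−(Σy)² = 7·1517 − 7569 = 3050
  √(356·3050) = √1085800 = 1042.0173
r = -886 / 1042.0173 = -0.8503

-0.8503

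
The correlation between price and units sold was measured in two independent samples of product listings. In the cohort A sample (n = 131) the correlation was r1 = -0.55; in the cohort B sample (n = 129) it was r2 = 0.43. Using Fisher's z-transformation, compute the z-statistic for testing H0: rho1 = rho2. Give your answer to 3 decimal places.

-8.592

Fisher z-transforms: z1 = atanh(-0.55) = -0.618381, z2 = atanh(0.43) = 0.459897; difference d = -1.078278
Var(d) = 1/128 + 1/126 = 0.0078125 + 0.0079365 = 0.0157490
z = d/√Var(d) = -1.078278 / √0.0157490 = -1.078278 / 0.125495 = -8.592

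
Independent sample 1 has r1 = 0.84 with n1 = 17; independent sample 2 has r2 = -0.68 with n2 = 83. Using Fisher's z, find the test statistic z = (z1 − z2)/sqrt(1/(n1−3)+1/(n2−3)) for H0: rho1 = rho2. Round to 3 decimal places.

Fisher z-transforms: z1 = atanh(0.84) = 1.221174, z2 = atanh(-0.68) = -0.829114; difference d = 2.050288
Var(d) = 1/14 + 1/80 = 0.0714286 + 0.0125000 = 0.0839286
z = d/√Var(d) = 2.050288 / √0.0839286 = 2.050288 / 0.289704 = 7.077

7.077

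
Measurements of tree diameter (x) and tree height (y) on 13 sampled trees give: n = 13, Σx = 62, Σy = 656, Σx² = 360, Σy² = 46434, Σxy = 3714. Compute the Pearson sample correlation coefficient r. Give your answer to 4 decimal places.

0.6322

S_xy = nΣxy − ΣxΣy = 13·3714 − 62·656 = 48282 − 40672 = 7610
S_xx = nΣx² − (Σx)² = 13·360 − 62² = 4680 − 3844 = 836
S_yy = nΣy² − (Σy)² = 13·46434 − 656² = 603642 − 430336 = 173306
r = S_xy / √(S_xx·S_yy) = 7610 / √(836·173306) = 7610 / √144883816 = 7610 / 12036.7693 = 0.6322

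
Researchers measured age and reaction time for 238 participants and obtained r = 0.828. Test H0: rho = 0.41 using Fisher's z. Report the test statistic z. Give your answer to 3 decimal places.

11.438

Fisher z: atanh(0.828) = 1.181742, atanh(0.41) = 0.435611
z = (z_r − z_0)·√(n−3) = (1.181742 − 0.435611)·√235 = 0.746131 · 15.329710 = 11.438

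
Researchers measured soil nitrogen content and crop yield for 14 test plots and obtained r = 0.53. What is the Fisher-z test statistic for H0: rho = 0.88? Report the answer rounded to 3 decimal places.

z_r = atanh(0.53) = 0.590145,  z_0 = atanh(0.88) = 1.375768
SE = 1/√(n−3) = 1/√11 = 0.301511
z = (z_r − z_0)/SE = (0.590145 − 1.375768) / 0.301511 = -0.785623 / 0.301511 = -2.606

-2.606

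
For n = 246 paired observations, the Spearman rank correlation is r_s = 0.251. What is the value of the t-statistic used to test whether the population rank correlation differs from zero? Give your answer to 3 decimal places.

4.050

1 − r_s² = 1 − 0.063001 = 0.936999;  √(1−r_s²) = 0.967987
√(n−2) = √244 = 15.620499
t = r_s·√(n−2)/√(1−r_s²) = 0.251 · 15.620499 / 0.967987 = 4.050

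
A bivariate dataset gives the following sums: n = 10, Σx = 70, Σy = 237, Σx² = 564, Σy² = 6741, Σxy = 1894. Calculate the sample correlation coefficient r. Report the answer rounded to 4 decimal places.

0.8148

Numerator: nΣxy − (Σx)(Σy) = 10·1894 − (70)(237) = 2350
Denominator: √[(nΣx²−(Σx)²)(nΣy²−(Σy)²)]
  nΣx²−(Σx)² = 10·564 − 4900 = 740;  nΣy²−(Σy)² = 10·6741 − 56169 = 11241
  √(740·11241) = √8318340 = 2884.1533
r = 2350 / 2884.1533 = 0.8148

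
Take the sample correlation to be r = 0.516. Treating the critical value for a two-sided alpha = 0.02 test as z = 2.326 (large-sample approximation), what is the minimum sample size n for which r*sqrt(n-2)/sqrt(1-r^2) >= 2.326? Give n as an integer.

17

r√(n−2)/√(1−r²) ≥ 2.326  ⇔  n−2 ≥ (2.326)²·(1−r²)/r²
(1−r²)/r² = (1−0.266256)/0.266256 = 2.7558
n ≥ 2 + 5.410276·2.7558 = 2 + 14.9096 = 16.9096
⌈16.9096⌉ = 17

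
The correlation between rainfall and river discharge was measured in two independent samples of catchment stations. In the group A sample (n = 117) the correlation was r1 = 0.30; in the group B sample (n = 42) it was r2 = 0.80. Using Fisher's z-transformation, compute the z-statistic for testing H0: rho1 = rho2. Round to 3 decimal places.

z1 = atanh(0.30) = 0.309520,  z2 = atanh(0.80) = 1.098612
SE = √(1/(n1−3) + 1/(n2−3)) = √(1/114 + 1/39) = √(0.0087719 + 0.0256410) = √0.0344129 = 0.185507
z = (z1 − z2)/SE = (0.309520 − 1.098612) / 0.185507 = -0.789092 / 0.185507 = -4.254

-4.254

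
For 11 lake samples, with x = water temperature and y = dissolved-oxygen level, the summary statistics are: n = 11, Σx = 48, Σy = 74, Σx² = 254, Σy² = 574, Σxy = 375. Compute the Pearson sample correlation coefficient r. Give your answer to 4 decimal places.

Numerator: nΣxy − (Σx)(Σy) = 11·375 − (48)(74) = 573
Denominator: √[(nΣx²−(Σx)²)(nΣy²−(Σy)²)]
  nΣx²−(Σx)² = 11·254 − 2304 = 490;  nΣy²−(Σy)² = 11·574 − 5476 = 838
  √(490·838) = √410620 = 640.7964
r = 573 / 640.7964 = 0.8942

0.8942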